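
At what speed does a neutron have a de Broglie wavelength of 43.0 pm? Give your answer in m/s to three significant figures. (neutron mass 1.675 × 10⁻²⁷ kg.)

v = 9200 m/s

p = h/λ = 6.626 × 10⁻³⁴ / 4.300 × 10⁻¹¹ = 1.541 × 10⁻²³ kg·m/s.
v = p/m = 1.541 × 10⁻²³ / 1.675 × 10⁻²⁷ = 9.20 × 10³ m/s = 9200 m/s.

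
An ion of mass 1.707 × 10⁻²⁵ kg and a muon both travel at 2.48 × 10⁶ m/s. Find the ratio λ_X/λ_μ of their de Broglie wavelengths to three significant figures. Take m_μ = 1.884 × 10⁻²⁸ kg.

λ_X/λ_μ = 1.10 × 10⁻³

At fixed v, p = mv so λ = h/(mv) ∝ 1/m.
λ_X/λ_μ = m_μ/m_X = 1.884 × 10⁻²⁸/1.707 × 10⁻²⁵ = 1.10 × 10⁻³.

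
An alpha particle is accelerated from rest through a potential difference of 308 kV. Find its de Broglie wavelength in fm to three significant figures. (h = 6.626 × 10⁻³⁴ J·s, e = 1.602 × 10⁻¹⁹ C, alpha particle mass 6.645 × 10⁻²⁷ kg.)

KE = 2eV = 2 × 1.602 × 10⁻¹⁹ × 3.080 × 10⁵ = 9.868 × 10⁻¹⁴ J.
p = √(2mKE) = √(2 × 6.645 × 10⁻²⁷ × 9.868 × 10⁻¹⁴) = 3.621 × 10⁻²⁰ kg·m/s.
λ = h/p = 6.626 × 10⁻³⁴ / 3.621 × 10⁻²⁰ = 1.83 × 10⁻¹⁴ m = 18.3 fm.

λ = 18.3 fm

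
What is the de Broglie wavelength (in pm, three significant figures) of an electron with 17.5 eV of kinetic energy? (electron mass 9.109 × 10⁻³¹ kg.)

KE = 17.5 eV = 2.804 × 10⁻¹⁸ J.
p = √(2mKE) = √(2 × 9.109 × 10⁻³¹ × 2.804 × 10⁻¹⁸) = 2.260 × 10⁻²⁴ kg·m/s.
λ = h/p = 6.626 × 10⁻³⁴ / 2.260 × 10⁻²⁴ = 2.93 × 10⁻¹⁰ m = 293 pm.

λ = 293 pm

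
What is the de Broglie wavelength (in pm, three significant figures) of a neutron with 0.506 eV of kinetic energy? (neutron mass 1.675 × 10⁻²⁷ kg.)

λ = 40.2 pm

KE = 0.506 eV = 8.106 × 10⁻²⁰ J.
p = √(2mKE) = √(2 × 1.675 × 10⁻²⁷ × 8.106 × 10⁻²⁰) = 1.648 × 10⁻²³ kg·m/s.
λ = h/p = 6.626 × 10⁻³⁴ / 1.648 × 10⁻²³ = 4.02 × 10⁻¹¹ m = 40.2 pm.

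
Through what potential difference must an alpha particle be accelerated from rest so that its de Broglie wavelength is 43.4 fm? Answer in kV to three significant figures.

V = 54.7 kV

p = h/λ = 6.626 × 10⁻³⁴ / 4.340 × 10⁻¹⁴ = 1.527 × 10⁻²⁰ kg·m/s.
KE = p²/(2m) = 1.754 × 10⁻¹⁴ J.
V = KE/2e = 1.754 × 10⁻¹⁴ / (2 × 1.602 × 10⁻¹⁹) = 54.7 kV.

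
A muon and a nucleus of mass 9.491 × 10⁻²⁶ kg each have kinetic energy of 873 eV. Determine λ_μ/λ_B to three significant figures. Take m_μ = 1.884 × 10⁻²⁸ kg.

λ_μ/λ_B = 22.4

At fixed KE, p = √(2mKE) so λ = h/p ∝ 1/√m.
λ_μ/λ_B = √(m_B/m_μ) = √(9.491 × 10⁻²⁶/1.884 × 10⁻²⁸) = √(503.8) = 22.4.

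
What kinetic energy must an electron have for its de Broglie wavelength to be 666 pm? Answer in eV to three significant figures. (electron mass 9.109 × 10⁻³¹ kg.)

p = h/λ = 6.626 × 10⁻³⁴ / 6.660 × 10⁻¹⁰ = 9.949 × 10⁻²⁵ kg·m/s.
KE = p²/(2m) = (9.949 × 10⁻²⁵)² / (2 × 9.109 × 10⁻³¹) = 5.433 × 10⁻¹⁹ J = 3.39 eV.

KE = 3.39 eV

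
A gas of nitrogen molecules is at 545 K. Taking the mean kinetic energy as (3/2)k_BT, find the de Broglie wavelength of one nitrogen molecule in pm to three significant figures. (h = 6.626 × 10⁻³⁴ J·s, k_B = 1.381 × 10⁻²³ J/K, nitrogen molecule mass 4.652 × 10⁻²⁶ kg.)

λ = 20.4 pm

KE = (3/2)k_BT = 1.5 × 1.381 × 10⁻²³ × 545 = 1.129 × 10⁻²⁰ J.
p = √(2mKE) = √(2 × 4.652 × 10⁻²⁶ × 1.129 × 10⁻²⁰) = 3.241 × 10⁻²³ kg·m/s.
λ = h/p = 2.04 × 10⁻¹¹ m = 20.4 pm.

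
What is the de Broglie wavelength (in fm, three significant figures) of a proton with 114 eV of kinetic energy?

KE = 114 eV = 1.826 × 10⁻¹⁷ J.
p = √(2mKE) = √(2 × 1.673 × 10⁻²⁷ × 1.826 × 10⁻¹⁷) = 2.472 × 10⁻²² kg·m/s.
λ = h/p = 6.626 × 10⁻³⁴ / 2.472 × 10⁻²² = 2.68 × 10⁻¹² m = 2680 fm.

λ = 2680 fm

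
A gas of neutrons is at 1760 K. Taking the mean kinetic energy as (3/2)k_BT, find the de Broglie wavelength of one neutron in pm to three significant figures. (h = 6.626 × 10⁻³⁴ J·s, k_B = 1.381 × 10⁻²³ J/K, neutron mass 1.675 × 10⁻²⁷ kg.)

KE = (3/2)k_BT = 1.5 × 1.381 × 10⁻²³ × 1760 = 3.646 × 10⁻²⁰ J.
p = √(2mKE) = √(2 × 1.675 × 10⁻²⁷ × 3.646 × 10⁻²⁰) = 1.105 × 10⁻²³ kg·m/s.
λ = h/p = 6.00 × 10⁻¹¹ m = 60.0 pm.

λ = 60.0 pm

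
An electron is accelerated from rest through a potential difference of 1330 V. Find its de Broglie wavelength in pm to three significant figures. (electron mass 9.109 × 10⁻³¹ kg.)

KE = eV = 1.602 × 10⁻¹⁹ × 1330 = 2.131 × 10⁻¹⁶ J.
p = √(2mKE) = √(2 × 9.109 × 10⁻³¹ × 2.131 × 10⁻¹⁶) = 1.970 × 10⁻²³ kg·m/s.
λ = h/p = 6.626 × 10⁻³⁴ / 1.970 × 10⁻²³ = 3.36 × 10⁻¹¹ m = 33.6 pm.

λ = 33.6 pm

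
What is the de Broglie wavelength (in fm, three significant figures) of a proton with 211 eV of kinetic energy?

KE = 211 eV = 3.380 × 10⁻¹⁷ J.
p = √(2mKE) = √(2 × 1.673 × 10⁻²⁷ × 3.380 × 10⁻¹⁷) = 3.363 × 10⁻²² kg·m/s.
λ = h/p = 6.626 × 10⁻³⁴ / 3.363 × 10⁻²² = 1.97 × 10⁻¹² m = 1970 fm.

λ = 1970 fm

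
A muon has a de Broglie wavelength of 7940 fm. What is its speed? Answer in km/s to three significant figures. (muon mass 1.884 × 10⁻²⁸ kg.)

p = h/λ = 6.626 × 10⁻³⁴ / 7.940 × 10⁻¹² = 8.345 × 10⁻²³ kg·m/s.
v = p/m = 8.345 × 10⁻²³ / 1.884 × 10⁻²⁸ = 4.43 × 10⁵ m/s = 443 km/s.

v = 443 km/s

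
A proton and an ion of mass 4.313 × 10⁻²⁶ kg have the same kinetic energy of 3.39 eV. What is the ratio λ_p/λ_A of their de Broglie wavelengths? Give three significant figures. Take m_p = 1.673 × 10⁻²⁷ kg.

At fixed KE, p = √(2mKE) so λ = h/p ∝ 1/√m.
λ_p/λ_A = √(m_A/m_p) = √(4.313 × 10⁻²⁶/1.673 × 10⁻²⁷) = √(25.78) = 5.08.

λ_p/λ_A = 5.08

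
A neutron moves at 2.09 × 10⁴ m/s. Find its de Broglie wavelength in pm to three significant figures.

p = mv = 1.675 × 10⁻²⁷ × 2.09 × 10⁴ = 3.501 × 10⁻²³ kg·m/s.
λ = h/p = 6.626 × 10⁻³⁴ / 3.501 × 10⁻²³ = 1.89 × 10⁻¹¹ m = 18.9 pm.

λ = 18.9 pm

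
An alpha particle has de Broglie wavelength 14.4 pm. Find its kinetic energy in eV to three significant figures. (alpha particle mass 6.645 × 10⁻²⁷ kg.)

KE = 0.994 eV

p = h/λ = 6.626 × 10⁻³⁴ / 1.440 × 10⁻¹¹ = 4.601 × 10⁻²³ kg·m/s.
KE = p²/(2m) = (4.601 × 10⁻²³)² / (2 × 6.645 × 10⁻²⁷) = 1.593 × 10⁻¹⁹ J = 0.994 eV.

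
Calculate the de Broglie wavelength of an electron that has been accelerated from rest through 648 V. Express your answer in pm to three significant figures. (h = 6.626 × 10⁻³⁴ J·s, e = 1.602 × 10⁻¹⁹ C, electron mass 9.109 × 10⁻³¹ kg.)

KE = eV = 1.602 × 10⁻¹⁹ × 648.0 = 1.038 × 10⁻¹⁶ J.
p = √(2mKE) = √(2 × 9.109 × 10⁻³¹ × 1.038 × 10⁻¹⁶) = 1.375 × 10⁻²³ kg·m/s.
λ = h/p = 6.626 × 10⁻³⁴ / 1.375 × 10⁻²³ = 4.82 × 10⁻¹¹ m = 48.2 pm.

λ = 48.2 pm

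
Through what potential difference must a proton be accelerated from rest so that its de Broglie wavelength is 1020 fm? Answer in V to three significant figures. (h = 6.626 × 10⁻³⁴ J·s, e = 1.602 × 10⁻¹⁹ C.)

p = h/λ = 6.626 × 10⁻³⁴ / 1.020 × 10⁻¹² = 6.496 × 10⁻²² kg·m/s.
KE = p²/(2m) = 1.261 × 10⁻¹⁶ J.
V = KE/e = 1.261 × 10⁻¹⁶ / (1.602 × 10⁻¹⁹) = 787 V.

V = 787 V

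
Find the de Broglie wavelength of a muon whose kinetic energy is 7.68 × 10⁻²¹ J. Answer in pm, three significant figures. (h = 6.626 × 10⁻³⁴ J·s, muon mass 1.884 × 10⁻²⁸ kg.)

p = √(2mKE) = √(2 × 1.884 × 10⁻²⁸ × 7.680 × 10⁻²¹) = 1.701 × 10⁻²⁴ kg·m/s.
λ = h/p = 6.626 × 10⁻³⁴ / 1.701 × 10⁻²⁴ = 3.90 × 10⁻¹⁰ m = 390 pm.

λ = 390 pm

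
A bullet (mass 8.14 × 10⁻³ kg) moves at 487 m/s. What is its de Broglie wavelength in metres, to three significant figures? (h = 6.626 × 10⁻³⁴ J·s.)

p = mv = 8.14 × 10⁻³ × 487 = 3.964 kg·m/s.
λ = h/p = 6.626 × 10⁻³⁴ / 3.964 = 1.67 × 10⁻³⁴ m.

λ = 1.67 × 10⁻³⁴ m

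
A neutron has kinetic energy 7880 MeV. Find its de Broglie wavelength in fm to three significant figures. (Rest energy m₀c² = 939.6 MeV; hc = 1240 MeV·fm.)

λ = 0.141 fm

Total energy E = KE + m₀c² = 7880 + 939.6 = 8819.6 MeV.
(pc)² = E² − (m₀c²)² = (8819.6)² − (939.6)² = 7.690 × 10⁷ MeV², so pc = 8769 MeV.
λ = hc/(pc) = 1240 MeV·fm / 8769 MeV = 0.141 fm.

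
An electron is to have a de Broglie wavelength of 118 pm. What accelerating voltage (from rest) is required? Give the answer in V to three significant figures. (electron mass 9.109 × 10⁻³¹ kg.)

p = h/λ = 6.626 × 10⁻³⁴ / 1.180 × 10⁻¹⁰ = 5.615 × 10⁻²⁴ kg·m/s.
KE = p²/(2m) = 1.731 × 10⁻¹⁷ J.
V = KE/e = 1.731 × 10⁻¹⁷ / (1.602 × 10⁻¹⁹) = 108 V.

V = 108 V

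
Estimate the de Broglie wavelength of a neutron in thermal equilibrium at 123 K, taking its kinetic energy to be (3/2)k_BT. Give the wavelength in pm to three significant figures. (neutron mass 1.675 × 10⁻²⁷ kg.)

KE = (3/2)k_BT = 1.5 × 1.381 × 10⁻²³ × 123 = 2.548 × 10⁻²¹ J.
p = √(2mKE) = √(2 × 1.675 × 10⁻²⁷ × 2.548 × 10⁻²¹) = 2.922 × 10⁻²⁴ kg·m/s.
λ = h/p = 2.27 × 10⁻¹⁰ m = 227 pm.

λ = 227 pm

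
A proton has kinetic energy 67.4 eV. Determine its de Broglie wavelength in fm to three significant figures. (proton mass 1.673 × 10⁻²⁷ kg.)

KE = 67.4 eV = 1.080 × 10⁻¹⁷ J.
p = √(2mKE) = √(2 × 1.673 × 10⁻²⁷ × 1.080 × 10⁻¹⁷) = 1.901 × 10⁻²² kg·m/s.
λ = h/p = 6.626 × 10⁻³⁴ / 1.901 × 10⁻²² = 3.49 × 10⁻¹² m = 3490 fm.

λ = 3490 fm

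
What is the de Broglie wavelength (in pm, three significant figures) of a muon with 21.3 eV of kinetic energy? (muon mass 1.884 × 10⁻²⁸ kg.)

KE = 21.3 eV = 3.412 × 10⁻¹⁸ J.
p = √(2mKE) = √(2 × 1.884 × 10⁻²⁸ × 3.412 × 10⁻¹⁸) = 3.586 × 10⁻²³ kg·m/s.
λ = h/p = 6.626 × 10⁻³⁴ / 3.586 × 10⁻²³ = 1.85 × 10⁻¹¹ m = 18.5 pm.

λ = 18.5 pm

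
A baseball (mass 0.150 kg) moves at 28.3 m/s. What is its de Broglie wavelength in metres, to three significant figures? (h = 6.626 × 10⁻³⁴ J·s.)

λ = 1.56 × 10⁻³⁴ m

p = mv = 0.150 × 28.3 = 4.245 kg·m/s.
λ = h/p = 6.626 × 10⁻³⁴ / 4.245 = 1.56 × 10⁻³⁴ m.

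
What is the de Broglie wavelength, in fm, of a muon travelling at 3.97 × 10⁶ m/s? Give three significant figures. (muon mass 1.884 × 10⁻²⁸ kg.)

λ = 886 fm

p = mv = 1.884 × 10⁻²⁸ × 3.97 × 10⁶ = 7.479 × 10⁻²² kg·m/s.
λ = h/p = 6.626 × 10⁻³⁴ / 7.479 × 10⁻²² = 8.86 × 10⁻¹³ m = 886 fm.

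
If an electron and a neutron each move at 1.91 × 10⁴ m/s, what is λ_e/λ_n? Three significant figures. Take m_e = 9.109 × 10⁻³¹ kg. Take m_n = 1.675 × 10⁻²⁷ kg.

At fixed v, p = mv so λ = h/(mv) ∝ 1/m.
λ_e/λ_n = m_n/m_e = 1.675 × 10⁻²⁷/9.109 × 10⁻³¹ = 1840.

λ_e/λ_n = 1840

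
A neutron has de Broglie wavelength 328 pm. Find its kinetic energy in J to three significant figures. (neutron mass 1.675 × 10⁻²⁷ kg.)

KE = 1.22 × 10⁻²¹ J

p = h/λ = 6.626 × 10⁻³⁴ / 3.280 × 10⁻¹⁰ = 2.020 × 10⁻²⁴ kg·m/s.
KE = p²/(2m) = (2.020 × 10⁻²⁴)² / (2 × 1.675 × 10⁻²⁷) = 1.218 × 10⁻²¹ J = 1.22 × 10⁻²¹ J.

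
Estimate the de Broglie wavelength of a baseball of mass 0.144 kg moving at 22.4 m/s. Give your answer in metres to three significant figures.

p = mv = 0.144 × 22.4 = 3.226 kg·m/s.
λ = h/p = 6.626 × 10⁻³⁴ / 3.226 = 2.05 × 10⁻³⁴ m.

λ = 2.05 × 10⁻³⁴ m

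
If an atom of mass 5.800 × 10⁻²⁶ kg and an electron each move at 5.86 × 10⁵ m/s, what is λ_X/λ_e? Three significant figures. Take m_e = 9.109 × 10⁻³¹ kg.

At fixed v, p = mv so λ = h/(mv) ∝ 1/m.
λ_X/λ_e = m_e/m_X = 9.109 × 10⁻³¹/5.800 × 10⁻²⁶ = 1.57 × 10⁻⁵.

λ_X/λ_e = 1.57 × 10⁻⁵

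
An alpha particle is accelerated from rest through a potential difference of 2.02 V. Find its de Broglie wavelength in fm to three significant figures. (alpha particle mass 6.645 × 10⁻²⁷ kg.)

KE = 2eV = 2 × 1.602 × 10⁻¹⁹ × 2.020 = 6.472 × 10⁻¹⁹ J.
p = √(2mKE) = √(2 × 6.645 × 10⁻²⁷ × 6.472 × 10⁻¹⁹) = 9.274 × 10⁻²³ kg·m/s.
λ = h/p = 6.626 × 10⁻³⁴ / 9.274 × 10⁻²³ = 7.14 × 10⁻¹² m = 7140 fm.

λ = 7140 fm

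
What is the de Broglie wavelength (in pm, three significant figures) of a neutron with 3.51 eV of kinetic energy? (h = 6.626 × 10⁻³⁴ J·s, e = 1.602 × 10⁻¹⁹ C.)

KE = 3.51 eV = 5.623 × 10⁻¹⁹ J.
p = √(2mKE) = √(2 × 1.675 × 10⁻²⁷ × 5.623 × 10⁻¹⁹) = 4.340 × 10⁻²³ kg·m/s.
λ = h/p = 6.626 × 10⁻³⁴ / 4.340 × 10⁻²³ = 1.53 × 10⁻¹¹ m = 15.3 pm.

λ = 15.3 pm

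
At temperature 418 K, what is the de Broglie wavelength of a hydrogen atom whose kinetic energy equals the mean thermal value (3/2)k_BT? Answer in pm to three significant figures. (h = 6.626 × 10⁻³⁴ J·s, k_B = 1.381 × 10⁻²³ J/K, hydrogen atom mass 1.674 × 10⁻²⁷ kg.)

KE = (3/2)k_BT = 1.5 × 1.381 × 10⁻²³ × 418 = 8.659 × 10⁻²¹ J.
p = √(2mKE) = √(2 × 1.674 × 10⁻²⁷ × 8.659 × 10⁻²¹) = 5.384 × 10⁻²⁴ kg·m/s.
λ = h/p = 1.23 × 10⁻¹⁰ m = 123 pm.

λ = 123 pm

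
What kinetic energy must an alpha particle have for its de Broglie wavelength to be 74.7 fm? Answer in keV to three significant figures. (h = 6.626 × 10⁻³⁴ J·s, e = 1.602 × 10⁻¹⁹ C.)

KE = 37.0 keV

p = h/λ = 6.626 × 10⁻³⁴ / 7.470 × 10⁻¹⁴ = 8.870 × 10⁻²¹ kg·m/s.
KE = p²/(2m) = (8.870 × 10⁻²¹)² / (2 × 6.645 × 10⁻²⁷) = 5.920 × 10⁻¹⁵ J = 37.0 keV.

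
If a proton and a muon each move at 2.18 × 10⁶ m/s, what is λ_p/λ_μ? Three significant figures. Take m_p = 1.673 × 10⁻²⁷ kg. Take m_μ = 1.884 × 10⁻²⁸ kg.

At fixed v, p = mv so λ = h/(mv) ∝ 1/m.
λ_p/λ_μ = m_μ/m_p = 1.884 × 10⁻²⁸/1.673 × 10⁻²⁷ = 0.113.

λ_p/λ_μ = 0.113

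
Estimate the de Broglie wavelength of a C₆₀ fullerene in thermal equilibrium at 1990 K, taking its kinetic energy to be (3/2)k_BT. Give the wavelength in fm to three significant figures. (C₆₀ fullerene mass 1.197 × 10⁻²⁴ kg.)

λ = 2110 fm

KE = (3/2)k_BT = 1.5 × 1.381 × 10⁻²³ × 1990 = 4.122 × 10⁻²⁰ J.
p = √(2mKE) = √(2 × 1.197 × 10⁻²⁴ × 4.122 × 10⁻²⁰) = 3.141 × 10⁻²² kg·m/s.
λ = h/p = 2.11 × 10⁻¹² m = 2110 fm.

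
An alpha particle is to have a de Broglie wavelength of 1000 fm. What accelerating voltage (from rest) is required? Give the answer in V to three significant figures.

p = h/λ = 6.626 × 10⁻³⁴ / 1.000 × 10⁻¹² = 6.626 × 10⁻²² kg·m/s.
KE = p²/(2m) = 3.304 × 10⁻¹⁷ J.
V = KE/2e = 3.304 × 10⁻¹⁷ / (2 × 1.602 × 10⁻¹⁹) = 103 V.

V = 103 V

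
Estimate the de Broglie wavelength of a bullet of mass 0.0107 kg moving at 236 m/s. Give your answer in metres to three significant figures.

λ = 2.62 × 10⁻³⁴ m

p = mv = 0.0107 × 236 = 2.525 kg·m/s.
λ = h/p = 6.626 × 10⁻³⁴ / 2.525 = 2.62 × 10⁻³⁴ m.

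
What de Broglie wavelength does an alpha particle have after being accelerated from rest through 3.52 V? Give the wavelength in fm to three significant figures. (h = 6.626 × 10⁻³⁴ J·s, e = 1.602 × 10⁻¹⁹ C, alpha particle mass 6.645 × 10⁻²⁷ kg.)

KE = 2eV = 2 × 1.602 × 10⁻¹⁹ × 3.520 = 1.128 × 10⁻¹⁸ J.
p = √(2mKE) = √(2 × 6.645 × 10⁻²⁷ × 1.128 × 10⁻¹⁸) = 1.224 × 10⁻²² kg·m/s.
λ = h/p = 6.626 × 10⁻³⁴ / 1.224 × 10⁻²² = 5.41 × 10⁻¹² m = 5410 fm.

λ = 5410 fm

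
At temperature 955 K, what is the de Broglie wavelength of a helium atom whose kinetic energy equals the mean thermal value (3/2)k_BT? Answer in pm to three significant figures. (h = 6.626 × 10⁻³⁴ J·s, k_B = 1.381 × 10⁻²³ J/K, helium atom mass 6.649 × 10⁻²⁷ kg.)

KE = (3/2)k_BT = 1.5 × 1.381 × 10⁻²³ × 955 = 1.978 × 10⁻²⁰ J.
p = √(2mKE) = √(2 × 6.649 × 10⁻²⁷ × 1.978 × 10⁻²⁰) = 1.622 × 10⁻²³ kg·m/s.
λ = h/p = 4.09 × 10⁻¹¹ m = 40.9 pm.

λ = 40.9 pm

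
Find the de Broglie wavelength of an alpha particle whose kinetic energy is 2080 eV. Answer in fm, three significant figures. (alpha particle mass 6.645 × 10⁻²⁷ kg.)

KE = 2080 eV = 3.332 × 10⁻¹⁶ J.
p = √(2mKE) = √(2 × 6.645 × 10⁻²⁷ × 3.332 × 10⁻¹⁶) = 2.104 × 10⁻²¹ kg·m/s.
λ = h/p = 6.626 × 10⁻³⁴ / 2.104 × 10⁻²¹ = 3.15 × 10⁻¹³ m = 315 fm.

λ = 315 fm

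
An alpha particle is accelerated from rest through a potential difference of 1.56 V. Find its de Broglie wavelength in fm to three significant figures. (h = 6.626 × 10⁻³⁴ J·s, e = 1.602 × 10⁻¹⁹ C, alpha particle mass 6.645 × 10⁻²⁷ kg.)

λ = 8130 fm

KE = 2eV = 2 × 1.602 × 10⁻¹⁹ × 1.560 = 4.998 × 10⁻¹⁹ J.
p = √(2mKE) = √(2 × 6.645 × 10⁻²⁷ × 4.998 × 10⁻¹⁹) = 8.150 × 10⁻²³ kg·m/s.
λ = h/p = 6.626 × 10⁻³⁴ / 8.150 × 10⁻²³ = 8.13 × 10⁻¹² m = 8130 fm.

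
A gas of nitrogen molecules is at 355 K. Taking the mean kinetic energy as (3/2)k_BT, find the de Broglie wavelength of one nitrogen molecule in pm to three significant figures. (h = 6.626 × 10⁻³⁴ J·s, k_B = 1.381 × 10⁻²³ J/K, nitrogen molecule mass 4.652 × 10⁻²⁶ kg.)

λ = 25.3 pm

KE = (3/2)k_BT = 1.5 × 1.381 × 10⁻²³ × 355 = 7.354 × 10⁻²¹ J.
p = √(2mKE) = √(2 × 4.652 × 10⁻²⁶ × 7.354 × 10⁻²¹) = 2.616 × 10⁻²³ kg·m/s.
λ = h/p = 2.53 × 10⁻¹¹ m = 25.3 pm.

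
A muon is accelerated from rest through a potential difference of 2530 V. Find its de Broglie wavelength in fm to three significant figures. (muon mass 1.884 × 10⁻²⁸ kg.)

λ = 1700 fm

KE = eV = 1.602 × 10⁻¹⁹ × 2530 = 4.053 × 10⁻¹⁶ J.
p = √(2mKE) = √(2 × 1.884 × 10⁻²⁸ × 4.053 × 10⁻¹⁶) = 3.908 × 10⁻²² kg·m/s.
λ = h/p = 6.626 × 10⁻³⁴ / 3.908 × 10⁻²² = 1.70 × 10⁻¹² m = 1700 fm.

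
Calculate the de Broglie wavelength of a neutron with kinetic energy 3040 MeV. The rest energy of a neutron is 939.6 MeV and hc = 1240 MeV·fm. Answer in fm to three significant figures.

λ = 0.321 fm

Total energy E = KE + m₀c² = 3040 + 939.6 = 3979.6 MeV.
(pc)² = E² − (m₀c²)² = (3979.6)² − (939.6)² = 1.495 × 10⁷ MeV², so pc = 3867 MeV.
λ = hc/(pc) = 1240 MeV·fm / 3867 MeV = 0.321 fm.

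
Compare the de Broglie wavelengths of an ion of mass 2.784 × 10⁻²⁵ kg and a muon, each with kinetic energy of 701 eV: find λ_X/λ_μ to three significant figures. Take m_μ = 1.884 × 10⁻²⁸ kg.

λ_X/λ_μ = 0.0260

At fixed KE, p = √(2mKE) so λ = h/p ∝ 1/√m.
λ_X/λ_μ = √(m_μ/m_X) = √(1.884 × 10⁻²⁸/2.784 × 10⁻²⁵) = √(6.767 × 10⁻⁴) = 0.0260.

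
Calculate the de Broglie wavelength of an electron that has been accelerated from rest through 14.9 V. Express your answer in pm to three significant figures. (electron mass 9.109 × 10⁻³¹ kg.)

KE = eV = 1.602 × 10⁻¹⁹ × 14.90 = 2.387 × 10⁻¹⁸ J.
p = √(2mKE) = √(2 × 9.109 × 10⁻³¹ × 2.387 × 10⁻¹⁸) = 2.085 × 10⁻²⁴ kg·m/s.
λ = h/p = 6.626 × 10⁻³⁴ / 2.085 × 10⁻²⁴ = 3.18 × 10⁻¹⁰ m = 318 pm.

λ = 318 pm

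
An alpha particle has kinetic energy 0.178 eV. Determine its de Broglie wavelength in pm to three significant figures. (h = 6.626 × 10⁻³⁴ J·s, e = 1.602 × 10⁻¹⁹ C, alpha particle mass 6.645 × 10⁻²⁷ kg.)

λ = 34.0 pm

KE = 0.178 eV = 2.852 × 10⁻²⁰ J.
p = √(2mKE) = √(2 × 6.645 × 10⁻²⁷ × 2.852 × 10⁻²⁰) = 1.947 × 10⁻²³ kg·m/s.
λ = h/p = 6.626 × 10⁻³⁴ / 1.947 × 10⁻²³ = 3.40 × 10⁻¹¹ m = 34.0 pm.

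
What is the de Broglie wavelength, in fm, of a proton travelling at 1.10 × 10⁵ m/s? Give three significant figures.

p = mv = 1.673 × 10⁻²⁷ × 1.10 × 10⁵ = 1.840 × 10⁻²² kg·m/s.
λ = h/p = 6.626 × 10⁻³⁴ / 1.840 × 10⁻²² = 3.60 × 10⁻¹² m = 3600 fm.

λ = 3600 fm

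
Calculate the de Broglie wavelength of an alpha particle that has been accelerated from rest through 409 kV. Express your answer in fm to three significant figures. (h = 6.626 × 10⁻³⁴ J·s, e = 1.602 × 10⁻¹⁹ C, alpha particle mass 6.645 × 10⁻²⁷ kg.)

KE = 2eV = 2 × 1.602 × 10⁻¹⁹ × 4.090 × 10⁵ = 1.310 × 10⁻¹³ J.
p = √(2mKE) = √(2 × 6.645 × 10⁻²⁷ × 1.310 × 10⁻¹³) = 4.173 × 10⁻²⁰ kg·m/s.
λ = h/p = 6.626 × 10⁻³⁴ / 4.173 × 10⁻²⁰ = 1.59 × 10⁻¹⁴ m = 15.9 fm.

λ = 15.9 fm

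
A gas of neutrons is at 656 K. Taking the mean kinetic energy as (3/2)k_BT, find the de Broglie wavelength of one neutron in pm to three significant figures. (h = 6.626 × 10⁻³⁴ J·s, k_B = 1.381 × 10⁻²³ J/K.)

λ = 98.2 pm

KE = (3/2)k_BT = 1.5 × 1.381 × 10⁻²³ × 656 = 1.359 × 10⁻²⁰ J.
p = √(2mKE) = √(2 × 1.675 × 10⁻²⁷ × 1.359 × 10⁻²⁰) = 6.747 × 10⁻²⁴ kg·m/s.
λ = h/p = 9.82 × 10⁻¹¹ m = 98.2 pm.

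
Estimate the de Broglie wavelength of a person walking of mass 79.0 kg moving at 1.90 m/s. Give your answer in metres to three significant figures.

λ = 4.41 × 10⁻³⁶ m

p = mv = 79.0 × 1.90 = 1.501 × 10² kg·m/s.
λ = h/p = 6.626 × 10⁻³⁴ / 1.501 × 10² = 4.41 × 10⁻³⁶ m.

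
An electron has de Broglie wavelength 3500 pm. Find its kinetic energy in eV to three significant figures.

p = h/λ = 6.626 × 10⁻³⁴ / 3.500 × 10⁻⁹ = 1.893 × 10⁻²⁵ kg·m/s.
KE = p²/(2m) = (1.893 × 10⁻²⁵)² / (2 × 9.109 × 10⁻³¹) = 1.967 × 10⁻²⁰ J = 0.123 eV.

KE = 0.123 eV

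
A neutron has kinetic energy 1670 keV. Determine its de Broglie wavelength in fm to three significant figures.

KE = 1670 keV = 2.675 × 10⁻¹³ J.
p = √(2mKE) = √(2 × 1.675 × 10⁻²⁷ × 2.675 × 10⁻¹³) = 2.994 × 10⁻²⁰ kg·m/s.
λ = h/p = 6.626 × 10⁻³⁴ / 2.994 × 10⁻²⁰ = 2.21 × 10⁻¹⁴ m = 22.1 fm.

λ = 22.1 fm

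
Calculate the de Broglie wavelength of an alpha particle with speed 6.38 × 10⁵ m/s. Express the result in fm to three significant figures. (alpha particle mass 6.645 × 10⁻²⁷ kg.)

λ = 156 fm

p = mv = 6.645 × 10⁻²⁷ × 6.38 × 10⁵ = 4.240 × 10⁻²¹ kg·m/s.
λ = h/p = 6.626 × 10⁻³⁴ / 4.240 × 10⁻²¹ = 1.56 × 10⁻¹³ m = 156 fm.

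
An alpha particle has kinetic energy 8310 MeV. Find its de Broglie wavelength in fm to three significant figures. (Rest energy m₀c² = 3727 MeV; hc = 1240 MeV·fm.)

Total energy E = KE + m₀c² = 8310 + 3727 = 12037 MeV.
(pc)² = E² − (m₀c²)² = (12037)² − (3727)² = 1.310 × 10⁸ MeV², so pc = 1.145 × 10⁴ MeV.
λ = hc/(pc) = 1240 MeV·fm / 1.145 × 10⁴ MeV = 0.108 fm.

λ = 0.108 fm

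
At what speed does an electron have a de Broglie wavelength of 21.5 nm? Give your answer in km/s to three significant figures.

p = h/λ = 6.626 × 10⁻³⁴ / 2.150 × 10⁻⁸ = 3.082 × 10⁻²⁶ kg·m/s.
v = p/m = 3.082 × 10⁻²⁶ / 9.109 × 10⁻³¹ = 3.38 × 10⁴ m/s = 33.8 km/s.

v = 33.8 km/s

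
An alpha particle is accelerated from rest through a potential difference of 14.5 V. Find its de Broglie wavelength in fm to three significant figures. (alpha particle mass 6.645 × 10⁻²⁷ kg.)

KE = 2eV = 2 × 1.602 × 10⁻¹⁹ × 14.50 = 4.646 × 10⁻¹⁸ J.
p = √(2mKE) = √(2 × 6.645 × 10⁻²⁷ × 4.646 × 10⁻¹⁸) = 2.485 × 10⁻²² kg·m/s.
λ = h/p = 6.626 × 10⁻³⁴ / 2.485 × 10⁻²² = 2.67 × 10⁻¹² m = 2670 fm.

λ = 2670 fm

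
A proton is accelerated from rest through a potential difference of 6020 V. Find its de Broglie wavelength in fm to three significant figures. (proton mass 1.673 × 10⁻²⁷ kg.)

λ = 369 fm

KE = eV = 1.602 × 10⁻¹⁹ × 6020 = 9.644 × 10⁻¹⁶ J.
p = √(2mKE) = √(2 × 1.673 × 10⁻²⁷ × 9.644 × 10⁻¹⁶) = 1.796 × 10⁻²¹ kg·m/s.
λ = h/p = 6.626 × 10⁻³⁴ / 1.796 × 10⁻²¹ = 3.69 × 10⁻¹³ m = 369 fm.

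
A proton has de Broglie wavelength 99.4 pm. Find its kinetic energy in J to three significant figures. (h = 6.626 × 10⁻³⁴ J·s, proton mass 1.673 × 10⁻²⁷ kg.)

p = h/λ = 6.626 × 10⁻³⁴ / 9.940 × 10⁻¹¹ = 6.666 × 10⁻²⁴ kg·m/s.
KE = p²/(2m) = (6.666 × 10⁻²⁴)² / (2 × 1.673 × 10⁻²⁷) = 1.328 × 10⁻²⁰ J = 1.33 × 10⁻²⁰ J.

KE = 1.33 × 10⁻²⁰ J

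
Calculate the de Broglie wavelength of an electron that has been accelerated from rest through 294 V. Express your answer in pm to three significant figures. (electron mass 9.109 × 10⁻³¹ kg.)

KE = eV = 1.602 × 10⁻¹⁹ × 294.0 = 4.710 × 10⁻¹⁷ J.
p = √(2mKE) = √(2 × 9.109 × 10⁻³¹ × 4.710 × 10⁻¹⁷) = 9.263 × 10⁻²⁴ kg·m/s.
λ = h/p = 6.626 × 10⁻³⁴ / 9.263 × 10⁻²⁴ = 7.15 × 10⁻¹¹ m = 71.5 pm.

λ = 71.5 pm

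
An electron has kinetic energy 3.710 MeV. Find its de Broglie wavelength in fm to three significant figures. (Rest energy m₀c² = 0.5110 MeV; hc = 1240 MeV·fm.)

Total energy E = KE + m₀c² = 3.710 + 0.5110 = 4.2210 MeV.
(pc)² = E² − (m₀c²)² = (4.2210)² − (0.5110)² = 17.56 MeV², so pc = 4.190 MeV.
λ = hc/(pc) = 1240 MeV·fm / 4.190 MeV = 296 fm.

λ = 296 fm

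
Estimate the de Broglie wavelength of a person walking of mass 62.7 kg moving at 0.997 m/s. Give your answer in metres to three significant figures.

p = mv = 62.7 × 0.997 = 6.251 × 10¹ kg·m/s.
λ = h/p = 6.626 × 10⁻³⁴ / 6.251 × 10¹ = 1.06 × 10⁻³⁵ m.

λ = 1.06 × 10⁻³⁵ m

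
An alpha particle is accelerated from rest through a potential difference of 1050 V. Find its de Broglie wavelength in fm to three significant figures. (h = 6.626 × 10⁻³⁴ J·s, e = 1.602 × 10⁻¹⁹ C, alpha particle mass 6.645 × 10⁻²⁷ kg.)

KE = 2eV = 2 × 1.602 × 10⁻¹⁹ × 1050 = 3.364 × 10⁻¹⁶ J.
p = √(2mKE) = √(2 × 6.645 × 10⁻²⁷ × 3.364 × 10⁻¹⁶) = 2.114 × 10⁻²¹ kg·m/s.
λ = h/p = 6.626 × 10⁻³⁴ / 2.114 × 10⁻²¹ = 3.13 × 10⁻¹³ m = 313 fm.

λ = 313 fm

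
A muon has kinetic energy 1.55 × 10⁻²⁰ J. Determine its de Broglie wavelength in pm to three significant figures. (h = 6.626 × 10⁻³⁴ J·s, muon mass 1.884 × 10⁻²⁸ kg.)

p = √(2mKE) = √(2 × 1.884 × 10⁻²⁸ × 1.550 × 10⁻²⁰) = 2.417 × 10⁻²⁴ kg·m/s.
λ = h/p = 6.626 × 10⁻³⁴ / 2.417 × 10⁻²⁴ = 2.74 × 10⁻¹⁰ m = 274 pm.

λ = 274 pm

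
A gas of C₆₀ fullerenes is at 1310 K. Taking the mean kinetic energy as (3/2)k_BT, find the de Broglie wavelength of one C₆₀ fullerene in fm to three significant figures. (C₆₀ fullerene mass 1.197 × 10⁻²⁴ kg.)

KE = (3/2)k_BT = 1.5 × 1.381 × 10⁻²³ × 1310 = 2.714 × 10⁻²⁰ J.
p = √(2mKE) = √(2 × 1.197 × 10⁻²⁴ × 2.714 × 10⁻²⁰) = 2.549 × 10⁻²² kg·m/s.
λ = h/p = 2.60 × 10⁻¹² m = 2600 fm.

λ = 2600 fm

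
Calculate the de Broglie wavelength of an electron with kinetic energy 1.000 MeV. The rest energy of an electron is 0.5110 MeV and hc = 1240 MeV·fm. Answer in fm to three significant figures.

λ = 872 fm

Total energy E = KE + m₀c² = 1.000 + 0.5110 = 1.5110 MeV.
(pc)² = E² − (m₀c²)² = (1.5110)² − (0.5110)² = 2.022 MeV², so pc = 1.422 MeV.
λ = hc/(pc) = 1240 MeV·fm / 1.422 MeV = 872 fm.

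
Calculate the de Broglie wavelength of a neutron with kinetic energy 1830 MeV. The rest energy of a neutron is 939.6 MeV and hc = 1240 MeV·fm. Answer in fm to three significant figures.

λ = 0.476 fm

Total energy E = KE + m₀c² = 1830 + 939.6 = 2769.6 MeV.
(pc)² = E² − (m₀c²)² = (2769.6)² − (939.6)² = 6.788 × 10⁶ MeV², so pc = 2605 MeV.
λ = hc/(pc) = 1240 MeV·fm / 2605 MeV = 0.476 fm.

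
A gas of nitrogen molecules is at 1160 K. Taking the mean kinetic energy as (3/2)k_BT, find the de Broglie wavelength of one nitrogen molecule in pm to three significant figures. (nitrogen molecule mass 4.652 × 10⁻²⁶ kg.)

KE = (3/2)k_BT = 1.5 × 1.381 × 10⁻²³ × 1160 = 2.403 × 10⁻²⁰ J.
p = √(2mKE) = √(2 × 4.652 × 10⁻²⁶ × 2.403 × 10⁻²⁰) = 4.728 × 10⁻²³ kg·m/s.
λ = h/p = 1.40 × 10⁻¹¹ m = 14.0 pm.

λ = 14.0 pm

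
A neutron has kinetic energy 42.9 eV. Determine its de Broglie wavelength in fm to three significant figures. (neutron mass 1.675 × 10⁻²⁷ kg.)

KE = 42.9 eV = 6.873 × 10⁻¹⁸ J.
p = √(2mKE) = √(2 × 1.675 × 10⁻²⁷ × 6.873 × 10⁻¹⁸) = 1.517 × 10⁻²² kg·m/s.
λ = h/p = 6.626 × 10⁻³⁴ / 1.517 × 10⁻²² = 4.37 × 10⁻¹² m = 4370 fm.

λ = 4370 fm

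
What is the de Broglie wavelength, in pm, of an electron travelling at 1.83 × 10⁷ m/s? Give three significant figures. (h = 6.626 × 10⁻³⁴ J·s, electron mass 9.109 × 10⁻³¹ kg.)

λ = 39.7 pm

p = mv = 9.109 × 10⁻³¹ × 1.83 × 10⁷ = 1.667 × 10⁻²³ kg·m/s.
λ = h/p = 6.626 × 10⁻³⁴ / 1.667 × 10⁻²³ = 3.97 × 10⁻¹¹ m = 39.7 pm.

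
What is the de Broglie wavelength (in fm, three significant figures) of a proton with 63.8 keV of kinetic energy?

KE = 63.8 keV = 1.022 × 10⁻¹⁴ J.
p = √(2mKE) = √(2 × 1.673 × 10⁻²⁷ × 1.022 × 10⁻¹⁴) = 5.848 × 10⁻²¹ kg·m/s.
λ = h/p = 6.626 × 10⁻³⁴ / 5.848 × 10⁻²¹ = 1.13 × 10⁻¹³ m = 113 fm.

λ = 113 fm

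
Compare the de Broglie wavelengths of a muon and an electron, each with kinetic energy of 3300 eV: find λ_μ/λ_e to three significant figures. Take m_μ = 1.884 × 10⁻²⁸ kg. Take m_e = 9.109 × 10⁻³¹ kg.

At fixed KE, p = √(2mKE) so λ = h/p ∝ 1/√m.
λ_μ/λ_e = √(m_e/m_μ) = √(9.109 × 10⁻³¹/1.884 × 10⁻²⁸) = √(4.835 × 10⁻³) = 0.0695.

λ_μ/λ_e = 0.0695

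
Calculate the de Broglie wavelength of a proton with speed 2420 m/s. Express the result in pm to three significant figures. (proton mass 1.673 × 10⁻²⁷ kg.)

p = mv = 1.673 × 10⁻²⁷ × 2420 = 4.049 × 10⁻²⁴ kg·m/s.
λ = h/p = 6.626 × 10⁻³⁴ / 4.049 × 10⁻²⁴ = 1.64 × 10⁻¹⁰ m = 164 pm.

λ = 164 pm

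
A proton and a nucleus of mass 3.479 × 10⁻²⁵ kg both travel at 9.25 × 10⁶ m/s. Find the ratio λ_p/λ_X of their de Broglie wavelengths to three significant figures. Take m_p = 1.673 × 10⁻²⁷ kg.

λ_p/λ_X = 208

At fixed v, p = mv so λ = h/(mv) ∝ 1/m.
λ_p/λ_X = m_X/m_p = 3.479 × 10⁻²⁵/1.673 × 10⁻²⁷ = 208.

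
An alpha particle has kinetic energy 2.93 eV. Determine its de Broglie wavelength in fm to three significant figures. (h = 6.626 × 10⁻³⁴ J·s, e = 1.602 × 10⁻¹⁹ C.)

KE = 2.93 eV = 4.694 × 10⁻¹⁹ J.
p = √(2mKE) = √(2 × 6.645 × 10⁻²⁷ × 4.694 × 10⁻¹⁹) = 7.898 × 10⁻²³ kg·m/s.
λ = h/p = 6.626 × 10⁻³⁴ / 7.898 × 10⁻²³ = 8.39 × 10⁻¹² m = 8390 fm.

λ = 8390 fm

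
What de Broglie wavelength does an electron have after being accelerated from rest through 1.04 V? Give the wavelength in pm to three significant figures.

KE = eV = 1.602 × 10⁻¹⁹ × 1.040 = 1.666 × 10⁻¹⁹ J.
p = √(2mKE) = √(2 × 9.109 × 10⁻³¹ × 1.666 × 10⁻¹⁹) = 5.509 × 10⁻²⁵ kg·m/s.
λ = h/p = 6.626 × 10⁻³⁴ / 5.509 × 10⁻²⁵ = 1.20 × 10⁻⁹ m = 1200 pm.

λ = 1200 pm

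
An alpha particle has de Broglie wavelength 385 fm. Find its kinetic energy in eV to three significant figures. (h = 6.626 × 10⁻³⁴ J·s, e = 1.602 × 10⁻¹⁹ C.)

KE = 1390 eV

p = h/λ = 6.626 × 10⁻³⁴ / 3.850 × 10⁻¹³ = 1.721 × 10⁻²¹ kg·m/s.
KE = p²/(2m) = (1.721 × 10⁻²¹)² / (2 × 6.645 × 10⁻²⁷) = 2.229 × 10⁻¹⁶ J = 1390 eV.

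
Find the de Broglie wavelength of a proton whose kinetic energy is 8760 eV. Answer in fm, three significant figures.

KE = 8760 eV = 1.403 × 10⁻¹⁵ J.
p = √(2mKE) = √(2 × 1.673 × 10⁻²⁷ × 1.403 × 10⁻¹⁵) = 2.167 × 10⁻²¹ kg·m/s.
λ = h/p = 6.626 × 10⁻³⁴ / 2.167 × 10⁻²¹ = 3.06 × 10⁻¹³ m = 306 fm.

λ = 306 fm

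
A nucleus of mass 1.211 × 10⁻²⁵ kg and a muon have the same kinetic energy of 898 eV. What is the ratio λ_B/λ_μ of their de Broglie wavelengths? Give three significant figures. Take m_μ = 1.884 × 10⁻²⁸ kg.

λ_B/λ_μ = 0.0394

At fixed KE, p = √(2mKE) so λ = h/p ∝ 1/√m.
λ_B/λ_μ = √(m_μ/m_B) = √(1.884 × 10⁻²⁸/1.211 × 10⁻²⁵) = √(1.556 × 10⁻³) = 0.0394.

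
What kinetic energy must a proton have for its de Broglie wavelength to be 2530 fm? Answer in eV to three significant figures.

KE = 128 eV

p = h/λ = 6.626 × 10⁻³⁴ / 2.530 × 10⁻¹² = 2.619 × 10⁻²² kg·m/s.
KE = p²/(2m) = (2.619 × 10⁻²²)² / (2 × 1.673 × 10⁻²⁷) = 2.050 × 10⁻¹⁷ J = 128 eV.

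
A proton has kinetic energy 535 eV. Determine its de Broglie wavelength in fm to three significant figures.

KE = 535 eV = 8.571 × 10⁻¹⁷ J.
p = √(2mKE) = √(2 × 1.673 × 10⁻²⁷ × 8.571 × 10⁻¹⁷) = 5.355 × 10⁻²² kg·m/s.
λ = h/p = 6.626 × 10⁻³⁴ / 5.355 × 10⁻²² = 1.24 × 10⁻¹² m = 1240 fm.

λ = 1240 fm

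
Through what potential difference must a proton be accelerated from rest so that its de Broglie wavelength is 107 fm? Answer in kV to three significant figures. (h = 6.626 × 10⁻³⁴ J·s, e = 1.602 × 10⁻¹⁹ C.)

p = h/λ = 6.626 × 10⁻³⁴ / 1.070 × 10⁻¹³ = 6.193 × 10⁻²¹ kg·m/s.
KE = p²/(2m) = 1.146 × 10⁻¹⁴ J.
V = KE/e = 1.146 × 10⁻¹⁴ / (1.602 × 10⁻¹⁹) = 71.5 kV.

V = 71.5 kV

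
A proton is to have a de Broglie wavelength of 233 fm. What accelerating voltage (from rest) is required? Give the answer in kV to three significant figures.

V = 15.1 kV

p = h/λ = 6.626 × 10⁻³⁴ / 2.330 × 10⁻¹³ = 2.844 × 10⁻²¹ kg·m/s.
KE = p²/(2m) = 2.417 × 10⁻¹⁵ J.
V = KE/e = 2.417 × 10⁻¹⁵ / (1.602 × 10⁻¹⁹) = 15.1 kV.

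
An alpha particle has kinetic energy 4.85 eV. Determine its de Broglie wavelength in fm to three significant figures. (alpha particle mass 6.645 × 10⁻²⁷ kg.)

KE = 4.85 eV = 7.770 × 10⁻¹⁹ J.
p = √(2mKE) = √(2 × 6.645 × 10⁻²⁷ × 7.770 × 10⁻¹⁹) = 1.016 × 10⁻²² kg·m/s.
λ = h/p = 6.626 × 10⁻³⁴ / 1.016 × 10⁻²² = 6.52 × 10⁻¹² m = 6520 fm.

λ = 6520 fm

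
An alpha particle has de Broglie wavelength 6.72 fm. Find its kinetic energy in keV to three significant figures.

KE = 4570 keV

p = h/λ = 6.626 × 10⁻³⁴ / 6.720 × 10⁻¹⁵ = 9.860 × 10⁻²⁰ kg·m/s.
KE = p²/(2m) = (9.860 × 10⁻²⁰)² / (2 × 6.645 × 10⁻²⁷) = 7.315 × 10⁻¹³ J = 4570 keV.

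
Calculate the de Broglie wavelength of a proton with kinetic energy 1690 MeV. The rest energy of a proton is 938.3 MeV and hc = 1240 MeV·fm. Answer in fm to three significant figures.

Total energy E = KE + m₀c² = 1690 + 938.3 = 2628.3 MeV.
(pc)² = E² − (m₀c²)² = (2628.3)² − (938.3)² = 6.028 × 10⁶ MeV², so pc = 2455 MeV.
λ = hc/(pc) = 1240 MeV·fm / 2455 MeV = 0.505 fm.

λ = 0.505 fm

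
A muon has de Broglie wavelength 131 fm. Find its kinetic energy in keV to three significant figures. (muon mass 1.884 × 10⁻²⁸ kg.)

p = h/λ = 6.626 × 10⁻³⁴ / 1.310 × 10⁻¹³ = 5.058 × 10⁻²¹ kg·m/s.
KE = p²/(2m) = (5.058 × 10⁻²¹)² / (2 × 1.884 × 10⁻²⁸) = 6.790 × 10⁻¹⁴ J = 424 keV.

KE = 424 keV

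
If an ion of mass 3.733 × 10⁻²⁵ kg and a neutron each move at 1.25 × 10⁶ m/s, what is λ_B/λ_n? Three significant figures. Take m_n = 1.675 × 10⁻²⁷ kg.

λ_B/λ_n = 4.49 × 10⁻³

At fixed v, p = mv so λ = h/(mv) ∝ 1/m.
λ_B/λ_n = m_n/m_B = 1.675 × 10⁻²⁷/3.733 × 10⁻²⁵ = 4.49 × 10⁻³.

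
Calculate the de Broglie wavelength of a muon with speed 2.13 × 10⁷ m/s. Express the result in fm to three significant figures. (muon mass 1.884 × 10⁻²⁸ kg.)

p = mv = 1.884 × 10⁻²⁸ × 2.13 × 10⁷ = 4.013 × 10⁻²¹ kg·m/s.
λ = h/p = 6.626 × 10⁻³⁴ / 4.013 × 10⁻²¹ = 1.65 × 10⁻¹³ m = 165 fm.

λ = 165 fm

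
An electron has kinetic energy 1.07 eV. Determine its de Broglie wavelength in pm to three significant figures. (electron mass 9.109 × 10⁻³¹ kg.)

λ = 1190 pm

KE = 1.07 eV = 1.714 × 10⁻¹⁹ J.
p = √(2mKE) = √(2 × 9.109 × 10⁻³¹ × 1.714 × 10⁻¹⁹) = 5.588 × 10⁻²⁵ kg·m/s.
λ = h/p = 6.626 × 10⁻³⁴ / 5.588 × 10⁻²⁵ = 1.19 × 10⁻⁹ m = 1190 pm.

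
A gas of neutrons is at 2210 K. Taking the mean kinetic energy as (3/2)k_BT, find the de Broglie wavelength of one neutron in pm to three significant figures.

λ = 53.5 pm

KE = (3/2)k_BT = 1.5 × 1.381 × 10⁻²³ × 2210 = 4.578 × 10⁻²⁰ J.
p = √(2mKE) = √(2 × 1.675 × 10⁻²⁷ × 4.578 × 10⁻²⁰) = 1.238 × 10⁻²³ kg·m/s.
λ = h/p = 5.35 × 10⁻¹¹ m = 53.5 pm.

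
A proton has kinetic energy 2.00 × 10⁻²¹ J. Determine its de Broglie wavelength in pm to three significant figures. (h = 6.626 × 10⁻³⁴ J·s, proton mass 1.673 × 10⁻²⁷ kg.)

λ = 256 pm

p = √(2mKE) = √(2 × 1.673 × 10⁻²⁷ × 2.000 × 10⁻²¹) = 2.587 × 10⁻²⁴ kg·m/s.
λ = h/p = 6.626 × 10⁻³⁴ / 2.587 × 10⁻²⁴ = 2.56 × 10⁻¹⁰ m = 256 pm.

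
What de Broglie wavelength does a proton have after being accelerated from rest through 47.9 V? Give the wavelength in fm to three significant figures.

λ = 4140 fm

KE = eV = 1.602 × 10⁻¹⁹ × 47.90 = 7.674 × 10⁻¹⁸ J.
p = √(2mKE) = √(2 × 1.673 × 10⁻²⁷ × 7.674 × 10⁻¹⁸) = 1.602 × 10⁻²² kg·m/s.
λ = h/p = 6.626 × 10⁻³⁴ / 1.602 × 10⁻²² = 4.14 × 10⁻¹² m = 4140 fm.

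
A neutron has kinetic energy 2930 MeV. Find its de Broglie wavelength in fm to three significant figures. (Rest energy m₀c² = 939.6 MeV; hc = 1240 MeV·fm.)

Total energy E = KE + m₀c² = 2930 + 939.6 = 3869.6 MeV.
(pc)² = E² − (m₀c²)² = (3869.6)² − (939.6)² = 1.409 × 10⁷ MeV², so pc = 3754 MeV.
λ = hc/(pc) = 1240 MeV·fm / 3754 MeV = 0.330 fm.

λ = 0.330 fm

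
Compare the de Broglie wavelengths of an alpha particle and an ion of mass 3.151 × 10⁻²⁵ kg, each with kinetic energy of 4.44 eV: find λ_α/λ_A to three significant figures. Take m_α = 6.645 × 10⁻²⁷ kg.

λ_α/λ_A = 6.89

At fixed KE, p = √(2mKE) so λ = h/p ∝ 1/√m.
λ_α/λ_A = √(m_A/m_α) = √(3.151 × 10⁻²⁵/6.645 × 10⁻²⁷) = √(47.42) = 6.89.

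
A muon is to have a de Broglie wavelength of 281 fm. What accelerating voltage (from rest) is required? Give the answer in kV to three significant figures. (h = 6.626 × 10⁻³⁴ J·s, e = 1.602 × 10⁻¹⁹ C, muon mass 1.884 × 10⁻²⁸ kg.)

p = h/λ = 6.626 × 10⁻³⁴ / 2.810 × 10⁻¹³ = 2.358 × 10⁻²¹ kg·m/s.
KE = p²/(2m) = 1.476 × 10⁻¹⁴ J.
V = KE/e = 1.476 × 10⁻¹⁴ / (1.602 × 10⁻¹⁹) = 92.1 kV.

V = 92.1 kV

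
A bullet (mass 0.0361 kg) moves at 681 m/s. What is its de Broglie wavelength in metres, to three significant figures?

λ = 2.70 × 10⁻³⁵ m

p = mv = 0.0361 × 681 = 2.458 × 10¹ kg·m/s.
λ = h/p = 6.626 × 10⁻³⁴ / 2.458 × 10¹ = 2.70 × 10⁻³⁵ m.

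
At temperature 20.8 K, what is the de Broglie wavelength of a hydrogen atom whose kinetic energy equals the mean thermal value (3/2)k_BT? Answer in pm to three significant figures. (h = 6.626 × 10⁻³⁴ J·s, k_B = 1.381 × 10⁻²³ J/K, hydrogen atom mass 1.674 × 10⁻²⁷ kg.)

KE = (3/2)k_BT = 1.5 × 1.381 × 10⁻²³ × 20.8 = 4.309 × 10⁻²² J.
p = √(2mKE) = √(2 × 1.674 × 10⁻²⁷ × 4.309 × 10⁻²²) = 1.201 × 10⁻²⁴ kg·m/s.
λ = h/p = 5.52 × 10⁻¹⁰ m = 552 pm.

λ = 552 pm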